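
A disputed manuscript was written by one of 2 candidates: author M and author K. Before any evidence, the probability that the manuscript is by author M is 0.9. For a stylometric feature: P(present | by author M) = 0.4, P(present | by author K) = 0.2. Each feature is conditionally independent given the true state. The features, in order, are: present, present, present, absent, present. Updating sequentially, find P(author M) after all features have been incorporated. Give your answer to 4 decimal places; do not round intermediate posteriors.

Each posterior becomes the prior for the next update.
After 'present': P(author M) = 0.4·0.9000 / (0.4·0.9000 + 0.2·0.1000) ≈ 0.9474
After 'present': P(author M) = 0.4·0.9474 / (0.4·0.9474 + 0.2·0.0526) ≈ 0.9730
After 'present': P(author M) = 0.4·0.9730 / (0.4·0.9730 + 0.2·0.0270) ≈ 0.9863
After 'absent': P(author M) = 0.6·0.9863 / (0.6·0.9863 + 0.8·0.0137) ≈ 0.9818
After 'present': P(author M) = 0.4·0.9818 / (0.4·0.9818 + 0.2·0.0182) ≈ 0.9908

0.9908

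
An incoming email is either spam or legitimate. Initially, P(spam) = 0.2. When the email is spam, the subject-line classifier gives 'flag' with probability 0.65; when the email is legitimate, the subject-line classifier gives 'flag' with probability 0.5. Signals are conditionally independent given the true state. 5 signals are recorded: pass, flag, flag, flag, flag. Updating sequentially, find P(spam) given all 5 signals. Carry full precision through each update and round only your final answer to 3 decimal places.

0.333

After 'pass': P(spam) = 0.35·0.2000 / (0.35·0.2000 + 0.5·0.8000) ≈ 0.1489
After 'flag': P(spam) = 0.65·0.1489 / (0.65·0.1489 + 0.5·0.8511) ≈ 0.1853
After 'flag': P(spam) = 0.65·0.1853 / (0.65·0.1853 + 0.5·0.8147) ≈ 0.2282
After 'flag': P(spam) = 0.65·0.2282 / (0.65·0.2282 + 0.5·0.7718) ≈ 0.2777
After 'flag': P(spam) = 0.65·0.2777 / (0.65·0.2777 + 0.5·0.7223) ≈ 0.3333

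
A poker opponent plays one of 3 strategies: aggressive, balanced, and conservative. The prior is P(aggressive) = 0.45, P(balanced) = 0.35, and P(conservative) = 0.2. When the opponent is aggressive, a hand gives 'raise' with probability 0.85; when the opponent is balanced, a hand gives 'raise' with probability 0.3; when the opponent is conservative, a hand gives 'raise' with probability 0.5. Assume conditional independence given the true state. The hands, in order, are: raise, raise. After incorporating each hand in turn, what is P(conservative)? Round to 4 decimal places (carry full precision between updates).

0.1230

Apply Bayes' rule sequentially, carrying P(conservative) forward.
After 'raise': normaliser = 0.85·0.4500 + 0.3·0.3500 + 0.5·0.2000; P(aggressive) ≈ 0.6511, P(balanced) ≈ 0.1787, P(conservative) ≈ 0.1702
After 'raise': normaliser = 0.85·0.6511 + 0.3·0.1787 + 0.5·0.1702; P(aggressive) ≈ 0.7996, P(balanced) ≈ 0.0775, P(conservative) ≈ 0.1230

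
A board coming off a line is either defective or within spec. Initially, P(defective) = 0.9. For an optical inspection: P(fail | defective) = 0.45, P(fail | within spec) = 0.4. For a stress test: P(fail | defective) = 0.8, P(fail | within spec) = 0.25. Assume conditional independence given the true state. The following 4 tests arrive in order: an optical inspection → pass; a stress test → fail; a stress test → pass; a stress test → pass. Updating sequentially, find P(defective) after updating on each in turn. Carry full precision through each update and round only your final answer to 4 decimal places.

0.6525

After an optical inspection='pass': P(defective) = 0.55·0.9000 / (0.55·0.9000 + 0.6·0.1000) ≈ 0.8919
After a stress test='fail': P(defective) = 0.8·0.8919 / (0.8·0.8919 + 0.25·0.1081) ≈ 0.9635
After a stress test='pass': P(defective) = 0.2·0.9635 / (0.2·0.9635 + 0.75·0.0365) ≈ 0.8756
After a stress test='pass': P(defective) = 0.2·0.8756 / (0.2·0.8756 + 0.75·0.1244) ≈ 0.6525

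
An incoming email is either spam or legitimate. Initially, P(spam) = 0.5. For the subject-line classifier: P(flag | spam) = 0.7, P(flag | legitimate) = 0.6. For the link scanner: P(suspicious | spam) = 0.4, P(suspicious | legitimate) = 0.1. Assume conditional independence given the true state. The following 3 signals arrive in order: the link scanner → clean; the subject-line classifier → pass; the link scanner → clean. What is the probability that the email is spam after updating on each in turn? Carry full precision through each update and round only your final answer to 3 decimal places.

After the link scanner='clean': P(spam) = 0.6·0.5000 / (0.6·0.5000 + 0.9·0.5000) ≈ 0.4000
After the subject-line classifier='pass': P(spam) = 0.3·0.4000 / (0.3·0.4000 + 0.4·0.6000) ≈ 0.3333
After the link scanner='clean': P(spam) = 0.6·0.3333 / (0.6·0.3333 + 0.9·0.6667) ≈ 0.2500

0.250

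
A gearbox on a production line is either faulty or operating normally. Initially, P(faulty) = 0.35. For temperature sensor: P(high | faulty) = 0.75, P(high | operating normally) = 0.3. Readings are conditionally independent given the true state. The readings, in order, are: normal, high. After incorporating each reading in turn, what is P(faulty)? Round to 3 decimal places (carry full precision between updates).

0.325

After 'normal': P(faulty) = 0.25·0.3500 / (0.25·0.3500 + 0.7·0.6500) ≈ 0.1613
After 'high': P(faulty) = 0.75·0.1613 / (0.75·0.1613 + 0.3·0.8387) ≈ 0.3247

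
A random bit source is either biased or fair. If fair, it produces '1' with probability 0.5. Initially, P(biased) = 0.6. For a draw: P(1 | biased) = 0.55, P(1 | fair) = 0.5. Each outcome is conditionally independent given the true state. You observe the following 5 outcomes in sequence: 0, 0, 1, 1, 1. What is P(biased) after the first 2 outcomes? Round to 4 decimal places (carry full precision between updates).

After '0': P(biased) = 0.45·0.6000 / (0.45·0.6000 + 0.5·0.4000) ≈ 0.5745
After '0': P(biased) = 0.45·0.5745 / (0.45·0.5745 + 0.5·0.4255) ≈ 0.5485

0.5485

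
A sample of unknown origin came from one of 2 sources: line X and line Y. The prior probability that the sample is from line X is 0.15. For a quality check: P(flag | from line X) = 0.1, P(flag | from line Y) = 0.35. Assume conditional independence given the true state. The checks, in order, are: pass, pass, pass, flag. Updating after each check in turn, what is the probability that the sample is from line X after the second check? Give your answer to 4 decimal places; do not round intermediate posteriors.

0.2528

After 'pass': P(line X) = 0.9·0.1500 / (0.9·0.1500 + 0.65·0.8500) ≈ 0.1964
After 'pass': P(line X) = 0.9·0.1964 / (0.9·0.1964 + 0.65·0.8036) ≈ 0.2528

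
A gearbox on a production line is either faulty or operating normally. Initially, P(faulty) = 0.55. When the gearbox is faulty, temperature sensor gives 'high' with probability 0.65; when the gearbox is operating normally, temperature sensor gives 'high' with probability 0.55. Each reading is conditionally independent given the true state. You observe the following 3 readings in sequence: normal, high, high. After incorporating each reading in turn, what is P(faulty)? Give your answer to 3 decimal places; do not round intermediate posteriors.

0.570

After 'normal': P(faulty) = 0.35·0.5500 / (0.35·0.5500 + 0.45·0.4500) ≈ 0.4873
After 'high': P(faulty) = 0.65·0.4873 / (0.65·0.4873 + 0.55·0.5127) ≈ 0.5291
After 'high': P(faulty) = 0.65·0.5291 / (0.65·0.5291 + 0.55·0.4709) ≈ 0.5704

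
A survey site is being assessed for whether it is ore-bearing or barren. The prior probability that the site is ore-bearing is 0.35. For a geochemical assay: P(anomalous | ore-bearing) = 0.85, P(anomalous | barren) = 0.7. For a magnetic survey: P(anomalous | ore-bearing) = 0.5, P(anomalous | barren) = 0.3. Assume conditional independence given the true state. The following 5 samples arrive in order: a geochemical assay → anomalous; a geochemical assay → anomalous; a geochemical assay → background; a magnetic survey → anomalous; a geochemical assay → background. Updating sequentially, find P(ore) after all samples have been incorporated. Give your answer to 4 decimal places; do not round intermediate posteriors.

0.2486

After a geochemical assay='anomalous': P(ore) = 0.85·0.3500 / (0.85·0.3500 + 0.7·0.6500) ≈ 0.3953
After a geochemical assay='anomalous': P(ore) = 0.85·0.3953 / (0.85·0.3953 + 0.7·0.6047) ≈ 0.4426
After a geochemical assay='background': P(ore) = 0.15·0.4426 / (0.15·0.4426 + 0.3·0.5574) ≈ 0.2842
After a magnetic survey='anomalous': P(ore) = 0.5·0.2842 / (0.5·0.2842 + 0.3·0.7158) ≈ 0.3982
After a geochemical assay='background': P(ore) = 0.15·0.3982 / (0.15·0.3982 + 0.3·0.6018) ≈ 0.2486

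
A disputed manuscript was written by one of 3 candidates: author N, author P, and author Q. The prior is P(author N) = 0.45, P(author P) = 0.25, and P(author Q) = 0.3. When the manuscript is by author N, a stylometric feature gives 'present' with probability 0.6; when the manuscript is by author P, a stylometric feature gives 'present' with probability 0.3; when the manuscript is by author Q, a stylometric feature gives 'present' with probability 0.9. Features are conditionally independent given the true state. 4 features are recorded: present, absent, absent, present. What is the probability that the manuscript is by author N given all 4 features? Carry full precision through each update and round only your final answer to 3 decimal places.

After 'present': normaliser = 0.6·0.4500 + 0.3·0.2500 + 0.9·0.3000; P(author N) ≈ 0.4390, P(author P) ≈ 0.1220, P(author Q) ≈ 0.4390
After 'absent': normaliser = 0.4·0.4390 + 0.7·0.1220 + 0.1·0.4390; P(author N) ≈ 0.5760, P(author P) ≈ 0.2800, P(author Q) ≈ 0.1440
After 'absent': normaliser = 0.4·0.5760 + 0.7·0.2800 + 0.1·0.1440; P(author N) ≈ 0.5227, P(author P) ≈ 0.4446, P(author Q) ≈ 0.0327
After 'present': normaliser = 0.6·0.5227 + 0.3·0.4446 + 0.9·0.0327; P(author N) ≈ 0.6583, P(author P) ≈ 0.2800, P(author Q) ≈ 0.0617

0.658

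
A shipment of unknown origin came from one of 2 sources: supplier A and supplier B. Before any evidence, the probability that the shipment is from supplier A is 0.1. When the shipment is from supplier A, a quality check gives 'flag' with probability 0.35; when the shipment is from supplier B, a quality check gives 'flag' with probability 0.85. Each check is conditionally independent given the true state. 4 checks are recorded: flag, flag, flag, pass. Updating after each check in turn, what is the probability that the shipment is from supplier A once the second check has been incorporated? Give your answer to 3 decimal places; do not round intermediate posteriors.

Each posterior becomes the prior for the next update.
After 'flag': P(supplier A) = 0.35·0.1000 / (0.35·0.1000 + 0.85·0.9000) ≈ 0.0437
After 'flag': P(supplier A) = 0.35·0.0437 / (0.35·0.0437 + 0.85·0.9563) ≈ 0.0185

0.018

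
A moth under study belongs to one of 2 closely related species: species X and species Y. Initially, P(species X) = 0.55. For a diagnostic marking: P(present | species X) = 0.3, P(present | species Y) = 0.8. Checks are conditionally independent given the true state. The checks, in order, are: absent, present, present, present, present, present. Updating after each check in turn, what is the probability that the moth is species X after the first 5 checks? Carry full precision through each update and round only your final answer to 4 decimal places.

After 'absent': P(species X) = 0.7·0.5500 / (0.7·0.5500 + 0.2·0.4500) ≈ 0.8105
After 'present': P(species X) = 0.3·0.8105 / (0.3·0.8105 + 0.8·0.1895) ≈ 0.6160
After 'present': P(species X) = 0.3·0.6160 / (0.3·0.6160 + 0.8·0.3840) ≈ 0.3756
After 'present': P(species X) = 0.3·0.3756 / (0.3·0.3756 + 0.8·0.6244) ≈ 0.1841
After 'present': P(species X) = 0.3·0.1841 / (0.3·0.1841 + 0.8·0.8159) ≈ 0.0780

0.0780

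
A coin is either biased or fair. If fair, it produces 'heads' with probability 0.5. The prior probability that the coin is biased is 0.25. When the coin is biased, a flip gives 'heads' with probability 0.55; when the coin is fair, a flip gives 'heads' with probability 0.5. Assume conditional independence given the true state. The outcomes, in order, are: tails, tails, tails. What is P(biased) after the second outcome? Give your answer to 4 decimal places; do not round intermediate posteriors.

After 'tails': P(biased) = 0.45·0.2500 / (0.45·0.2500 + 0.5·0.7500) ≈ 0.2308
After 'tails': P(biased) = 0.45·0.2308 / (0.45·0.2308 + 0.5·0.7692) ≈ 0.2126

0.2126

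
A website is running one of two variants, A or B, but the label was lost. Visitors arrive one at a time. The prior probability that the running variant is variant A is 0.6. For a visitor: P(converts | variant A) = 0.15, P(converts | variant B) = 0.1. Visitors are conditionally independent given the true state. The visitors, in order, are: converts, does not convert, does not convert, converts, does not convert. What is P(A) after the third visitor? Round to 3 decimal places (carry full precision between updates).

0.667

After 'converts': P(A) = 0.15·0.6000 / (0.15·0.6000 + 0.1·0.4000) ≈ 0.6923
After 'does not convert': P(A) = 0.85·0.6923 / (0.85·0.6923 + 0.9·0.3077) ≈ 0.6800
After 'does not convert': P(A) = 0.85·0.6800 / (0.85·0.6800 + 0.9·0.3200) ≈ 0.6674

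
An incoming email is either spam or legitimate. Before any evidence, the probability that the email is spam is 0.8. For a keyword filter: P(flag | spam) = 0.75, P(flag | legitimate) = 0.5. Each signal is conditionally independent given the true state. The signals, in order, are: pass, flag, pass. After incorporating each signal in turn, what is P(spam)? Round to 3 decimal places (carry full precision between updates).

After 'pass': P(spam) = 0.25·0.8000 / (0.25·0.8000 + 0.5·0.2000) ≈ 0.6667
After 'flag': P(spam) = 0.75·0.6667 / (0.75·0.6667 + 0.5·0.3333) ≈ 0.7500
After 'pass': P(spam) = 0.25·0.7500 / (0.25·0.7500 + 0.5·0.2500) ≈ 0.6000

0.600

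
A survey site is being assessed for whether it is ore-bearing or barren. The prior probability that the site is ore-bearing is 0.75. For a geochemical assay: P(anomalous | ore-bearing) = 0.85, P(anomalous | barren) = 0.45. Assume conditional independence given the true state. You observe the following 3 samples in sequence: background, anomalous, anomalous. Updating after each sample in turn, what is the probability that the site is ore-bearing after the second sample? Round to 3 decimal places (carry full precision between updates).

After 'background': P(ore) = 0.15·0.7500 / (0.15·0.7500 + 0.55·0.2500) ≈ 0.4500
After 'anomalous': P(ore) = 0.85·0.4500 / (0.85·0.4500 + 0.45·0.5500) ≈ 0.6071

0.607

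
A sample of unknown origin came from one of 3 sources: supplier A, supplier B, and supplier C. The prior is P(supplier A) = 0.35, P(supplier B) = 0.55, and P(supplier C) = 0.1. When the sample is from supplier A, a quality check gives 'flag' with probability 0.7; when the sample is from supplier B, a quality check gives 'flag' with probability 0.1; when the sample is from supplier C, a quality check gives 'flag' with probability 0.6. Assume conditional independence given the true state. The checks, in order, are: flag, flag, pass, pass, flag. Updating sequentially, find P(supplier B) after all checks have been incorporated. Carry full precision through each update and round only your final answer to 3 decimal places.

0.030

After 'flag': normaliser = 0.7·0.3500 + 0.1·0.5500 + 0.6·0.1000; P(supplier A) ≈ 0.6806, P(supplier B) ≈ 0.1528, P(supplier C) ≈ 0.1667
After 'flag': normaliser = 0.7·0.6806 + 0.1·0.1528 + 0.6·0.1667; P(supplier A) ≈ 0.8052, P(supplier B) ≈ 0.0258, P(supplier C) ≈ 0.1690
After 'pass': normaliser = 0.3·0.8052 + 0.9·0.0258 + 0.4·0.1690; P(supplier A) ≈ 0.7267, P(supplier B) ≈ 0.0699, P(supplier C) ≈ 0.2034
After 'pass': normaliser = 0.3·0.7267 + 0.9·0.0699 + 0.4·0.2034; P(supplier A) ≈ 0.6018, P(supplier B) ≈ 0.1737, P(supplier C) ≈ 0.2246
After 'flag': normaliser = 0.7·0.6018 + 0.1·0.1737 + 0.6·0.2246; P(supplier A) ≈ 0.7347, P(supplier B) ≈ 0.0303, P(supplier C) ≈ 0.2350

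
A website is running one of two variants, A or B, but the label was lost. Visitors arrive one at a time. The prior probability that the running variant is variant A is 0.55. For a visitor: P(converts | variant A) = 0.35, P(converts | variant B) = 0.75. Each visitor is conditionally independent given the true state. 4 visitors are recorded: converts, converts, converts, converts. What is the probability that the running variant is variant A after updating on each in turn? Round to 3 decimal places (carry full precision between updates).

Each posterior becomes the prior for the next update.
After 'converts': P(A) = 0.35·0.5500 / (0.35·0.5500 + 0.75·0.4500) ≈ 0.3632
After 'converts': P(A) = 0.35·0.3632 / (0.35·0.3632 + 0.75·0.6368) ≈ 0.2102
After 'converts': P(A) = 0.35·0.2102 / (0.35·0.2102 + 0.75·0.7898) ≈ 0.1105
After 'converts': P(A) = 0.35·0.1105 / (0.35·0.1105 + 0.75·0.8895) ≈ 0.0548

0.055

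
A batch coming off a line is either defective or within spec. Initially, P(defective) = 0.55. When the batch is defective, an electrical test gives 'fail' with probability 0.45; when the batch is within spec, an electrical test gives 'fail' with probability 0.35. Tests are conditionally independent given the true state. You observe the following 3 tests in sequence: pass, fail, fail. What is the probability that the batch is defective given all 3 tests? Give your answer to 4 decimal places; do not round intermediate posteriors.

0.6309

After 'pass': P(defective) = 0.55·0.5500 / (0.55·0.5500 + 0.65·0.4500) ≈ 0.5084
After 'fail': P(defective) = 0.45·0.5084 / (0.45·0.5084 + 0.35·0.4916) ≈ 0.5708
After 'fail': P(defective) = 0.45·0.5708 / (0.45·0.5708 + 0.35·0.4292) ≈ 0.6309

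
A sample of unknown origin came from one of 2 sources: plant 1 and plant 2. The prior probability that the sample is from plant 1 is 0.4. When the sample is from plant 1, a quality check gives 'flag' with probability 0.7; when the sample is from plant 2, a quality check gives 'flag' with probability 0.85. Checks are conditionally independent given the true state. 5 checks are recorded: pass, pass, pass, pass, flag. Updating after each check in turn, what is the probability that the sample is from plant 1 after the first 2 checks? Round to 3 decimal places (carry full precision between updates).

0.727

After 'pass': P(plant 1) = 0.3·0.4000 / (0.3·0.4000 + 0.15·0.6000) ≈ 0.5714
After 'pass': P(plant 1) = 0.3·0.5714 / (0.3·0.5714 + 0.15·0.4286) ≈ 0.7273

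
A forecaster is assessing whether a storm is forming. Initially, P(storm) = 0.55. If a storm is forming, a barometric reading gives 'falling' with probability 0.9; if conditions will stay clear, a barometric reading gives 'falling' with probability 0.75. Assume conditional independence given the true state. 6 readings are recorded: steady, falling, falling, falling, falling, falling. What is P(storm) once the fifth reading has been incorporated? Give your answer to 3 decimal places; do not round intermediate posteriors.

After 'steady': P(storm) = 0.1·0.5500 / (0.1·0.5500 + 0.25·0.4500) ≈ 0.3284
After 'falling': P(storm) = 0.9·0.3284 / (0.9·0.3284 + 0.75·0.6716) ≈ 0.3697
After 'falling': P(storm) = 0.9·0.3697 / (0.9·0.3697 + 0.75·0.6303) ≈ 0.4131
After 'falling': P(storm) = 0.9·0.4131 / (0.9·0.4131 + 0.75·0.5869) ≈ 0.4579
After 'falling': P(storm) = 0.9·0.4579 / (0.9·0.4579 + 0.75·0.5421) ≈ 0.5034

0.503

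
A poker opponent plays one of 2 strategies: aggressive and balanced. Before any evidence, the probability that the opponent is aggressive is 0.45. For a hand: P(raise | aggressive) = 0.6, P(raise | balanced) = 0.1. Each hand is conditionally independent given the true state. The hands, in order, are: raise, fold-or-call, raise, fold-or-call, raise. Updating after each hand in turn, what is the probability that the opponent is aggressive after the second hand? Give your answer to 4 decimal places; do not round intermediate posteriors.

After 'raise': P(aggressive) = 0.6·0.4500 / (0.6·0.4500 + 0.1·0.5500) ≈ 0.8308
After 'fold-or-call': P(aggressive) = 0.4·0.8308 / (0.4·0.8308 + 0.9·0.1692) ≈ 0.6857

0.6857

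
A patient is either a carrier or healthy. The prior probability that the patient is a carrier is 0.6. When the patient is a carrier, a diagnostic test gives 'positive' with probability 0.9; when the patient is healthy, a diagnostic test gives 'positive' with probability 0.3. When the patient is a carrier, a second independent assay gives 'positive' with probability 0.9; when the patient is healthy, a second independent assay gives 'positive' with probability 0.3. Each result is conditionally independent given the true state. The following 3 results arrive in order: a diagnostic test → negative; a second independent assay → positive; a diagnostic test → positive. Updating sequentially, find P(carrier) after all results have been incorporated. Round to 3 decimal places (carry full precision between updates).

Each posterior becomes the prior for the next update.
After a diagnostic test='negative': P(carrier) = 0.1·0.6000 / (0.1·0.6000 + 0.7·0.4000) ≈ 0.1765
After a second independent assay='positive': P(carrier) = 0.9·0.1765 / (0.9·0.1765 + 0.3·0.8235) ≈ 0.3913
After a diagnostic test='positive': P(carrier) = 0.9·0.3913 / (0.9·0.3913 + 0.3·0.6087) ≈ 0.6585

0.659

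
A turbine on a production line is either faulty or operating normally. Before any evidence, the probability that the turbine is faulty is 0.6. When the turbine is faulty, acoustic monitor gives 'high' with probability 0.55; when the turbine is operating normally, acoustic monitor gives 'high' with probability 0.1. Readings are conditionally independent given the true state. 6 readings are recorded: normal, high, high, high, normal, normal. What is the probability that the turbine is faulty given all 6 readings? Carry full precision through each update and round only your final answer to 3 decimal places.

After 'normal': P(faulty) = 0.45·0.6000 / (0.45·0.6000 + 0.9·0.4000) ≈ 0.4286
After 'high': P(faulty) = 0.55·0.4286 / (0.55·0.4286 + 0.1·0.5714) ≈ 0.8049
After 'high': P(faulty) = 0.55·0.8049 / (0.55·0.8049 + 0.1·0.1951) ≈ 0.9578
After 'high': P(faulty) = 0.55·0.9578 / (0.55·0.9578 + 0.1·0.0422) ≈ 0.9920
After 'normal': P(faulty) = 0.45·0.9920 / (0.45·0.9920 + 0.9·0.0080) ≈ 0.9842
After 'normal': P(faulty) = 0.45·0.9842 / (0.45·0.9842 + 0.9·0.0158) ≈ 0.9689

0.969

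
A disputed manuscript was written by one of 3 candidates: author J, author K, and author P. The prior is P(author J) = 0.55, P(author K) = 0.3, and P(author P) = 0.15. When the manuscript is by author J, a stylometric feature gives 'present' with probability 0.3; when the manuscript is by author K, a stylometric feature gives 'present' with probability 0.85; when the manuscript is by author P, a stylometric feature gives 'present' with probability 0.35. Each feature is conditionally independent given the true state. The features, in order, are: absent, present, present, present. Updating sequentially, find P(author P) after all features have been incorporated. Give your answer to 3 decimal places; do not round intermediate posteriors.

After 'absent': normaliser = 0.7·0.5500 + 0.15·0.3000 + 0.65·0.1500; P(author J) ≈ 0.7299, P(author K) ≈ 0.0853, P(author P) ≈ 0.1848
After 'present': normaliser = 0.3·0.7299 + 0.85·0.0853 + 0.35·0.1848; P(author J) ≈ 0.6148, P(author K) ≈ 0.2036, P(author P) ≈ 0.1816
After 'present': normaliser = 0.3·0.6148 + 0.85·0.2036 + 0.35·0.1816; P(author J) ≈ 0.4380, P(author K) ≈ 0.4110, P(author P) ≈ 0.1510
After 'present': normaliser = 0.3·0.4380 + 0.85·0.4110 + 0.35·0.1510; P(author J) ≈ 0.2463, P(author K) ≈ 0.6547, P(author P) ≈ 0.0990

0.099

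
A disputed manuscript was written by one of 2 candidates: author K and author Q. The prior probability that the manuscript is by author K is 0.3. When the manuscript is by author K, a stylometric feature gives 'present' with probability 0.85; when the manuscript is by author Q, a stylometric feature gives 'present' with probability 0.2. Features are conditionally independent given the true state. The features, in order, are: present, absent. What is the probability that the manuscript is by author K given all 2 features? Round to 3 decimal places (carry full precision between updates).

After 'present': P(author K) = 0.85·0.3000 / (0.85·0.3000 + 0.2·0.7000) ≈ 0.6456
After 'absent': P(author K) = 0.15·0.6456 / (0.15·0.6456 + 0.8·0.3544) ≈ 0.2546

0.255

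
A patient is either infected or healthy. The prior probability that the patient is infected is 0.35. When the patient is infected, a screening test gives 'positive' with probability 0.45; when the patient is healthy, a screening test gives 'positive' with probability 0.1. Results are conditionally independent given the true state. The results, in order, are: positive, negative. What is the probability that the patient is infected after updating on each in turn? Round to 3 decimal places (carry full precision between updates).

After 'positive': P(infected) = 0.45·0.3500 / (0.45·0.3500 + 0.1·0.6500) ≈ 0.7079
After 'negative': P(infected) = 0.55·0.7079 / (0.55·0.7079 + 0.9·0.2921) ≈ 0.5969

0.597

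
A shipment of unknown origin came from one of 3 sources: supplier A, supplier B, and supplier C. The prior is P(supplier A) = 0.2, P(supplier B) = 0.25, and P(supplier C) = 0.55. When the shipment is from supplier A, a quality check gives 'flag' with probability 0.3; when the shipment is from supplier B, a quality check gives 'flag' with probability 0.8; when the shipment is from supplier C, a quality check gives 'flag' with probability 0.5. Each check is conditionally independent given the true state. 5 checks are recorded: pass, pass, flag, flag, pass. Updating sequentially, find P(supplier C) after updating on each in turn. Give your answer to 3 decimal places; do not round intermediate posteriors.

0.698

After 'pass': normaliser = 0.7·0.2000 + 0.2·0.2500 + 0.5·0.5500; P(supplier A) ≈ 0.3011, P(supplier B) ≈ 0.1075, P(supplier C) ≈ 0.5914
After 'pass': normaliser = 0.7·0.3011 + 0.2·0.1075 + 0.5·0.5914; P(supplier A) ≈ 0.3992, P(supplier B) ≈ 0.0407, P(supplier C) ≈ 0.5601
After 'flag': normaliser = 0.3·0.3992 + 0.8·0.0407 + 0.5·0.5601; P(supplier A) ≈ 0.2770, P(supplier B) ≈ 0.0754, P(supplier C) ≈ 0.6477
After 'flag': normaliser = 0.3·0.2770 + 0.8·0.0754 + 0.5·0.6477; P(supplier A) ≈ 0.1778, P(supplier B) ≈ 0.1290, P(supplier C) ≈ 0.6931
After 'pass': normaliser = 0.7·0.1778 + 0.2·0.1290 + 0.5·0.6931; P(supplier A) ≈ 0.2506, P(supplier B) ≈ 0.0519, P(supplier C) ≈ 0.6975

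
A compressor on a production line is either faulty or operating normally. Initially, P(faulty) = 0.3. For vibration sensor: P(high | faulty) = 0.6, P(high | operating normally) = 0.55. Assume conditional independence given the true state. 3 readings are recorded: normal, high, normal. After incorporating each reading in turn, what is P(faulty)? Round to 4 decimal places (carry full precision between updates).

After 'normal': P(faulty) = 0.4·0.3000 / (0.4·0.3000 + 0.45·0.7000) ≈ 0.2759
After 'high': P(faulty) = 0.6·0.2759 / (0.6·0.2759 + 0.55·0.7241) ≈ 0.2936
After 'normal': P(faulty) = 0.4·0.2936 / (0.4·0.2936 + 0.45·0.7064) ≈ 0.2698

0.2698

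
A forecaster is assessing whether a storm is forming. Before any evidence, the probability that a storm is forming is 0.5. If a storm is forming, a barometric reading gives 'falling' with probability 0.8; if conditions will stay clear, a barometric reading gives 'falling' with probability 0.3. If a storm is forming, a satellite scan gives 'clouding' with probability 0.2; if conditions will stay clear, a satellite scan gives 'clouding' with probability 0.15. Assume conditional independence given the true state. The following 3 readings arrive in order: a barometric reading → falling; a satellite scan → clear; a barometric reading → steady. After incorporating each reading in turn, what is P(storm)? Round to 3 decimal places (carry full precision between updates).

Each posterior becomes the prior for the next update.
After a barometric reading='falling': P(storm) = 0.8·0.5000 / (0.8·0.5000 + 0.3·0.5000) ≈ 0.7273
After a satellite scan='clear': P(storm) = 0.8·0.7273 / (0.8·0.7273 + 0.85·0.2727) ≈ 0.7151
After a barometric reading='steady': P(storm) = 0.2·0.7151 / (0.2·0.7151 + 0.7·0.2849) ≈ 0.4176

0.418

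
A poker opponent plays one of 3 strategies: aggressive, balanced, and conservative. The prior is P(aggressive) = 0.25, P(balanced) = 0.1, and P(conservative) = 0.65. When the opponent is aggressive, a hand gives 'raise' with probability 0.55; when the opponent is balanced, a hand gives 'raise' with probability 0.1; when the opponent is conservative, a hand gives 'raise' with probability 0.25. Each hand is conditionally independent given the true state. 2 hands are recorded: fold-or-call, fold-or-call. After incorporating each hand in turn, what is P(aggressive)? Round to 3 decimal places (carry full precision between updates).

0.102

After 'fold-or-call': normaliser = 0.45·0.2500 + 0.9·0.1000 + 0.75·0.6500; P(aggressive) ≈ 0.1630, P(balanced) ≈ 0.1304, P(conservative) ≈ 0.7065
After 'fold-or-call': normaliser = 0.45·0.1630 + 0.9·0.1304 + 0.75·0.7065; P(aggressive) ≈ 0.1018, P(balanced) ≈ 0.1629, P(conservative) ≈ 0.7353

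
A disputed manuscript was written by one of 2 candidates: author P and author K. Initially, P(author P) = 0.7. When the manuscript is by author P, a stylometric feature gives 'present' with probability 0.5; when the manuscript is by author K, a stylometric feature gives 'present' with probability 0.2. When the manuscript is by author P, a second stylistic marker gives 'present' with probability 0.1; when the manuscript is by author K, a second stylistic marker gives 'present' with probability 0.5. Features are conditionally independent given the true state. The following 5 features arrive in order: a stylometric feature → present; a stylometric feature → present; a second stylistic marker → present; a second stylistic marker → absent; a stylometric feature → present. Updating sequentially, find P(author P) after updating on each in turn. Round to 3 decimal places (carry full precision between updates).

After a stylometric feature='present': P(author P) = 0.5·0.7000 / (0.5·0.7000 + 0.2·0.3000) ≈ 0.8537
After a stylometric feature='present': P(author P) = 0.5·0.8537 / (0.5·0.8537 + 0.2·0.1463) ≈ 0.9358
After a second stylistic marker='present': P(author P) = 0.1·0.9358 / (0.1·0.9358 + 0.5·0.0642) ≈ 0.7447
After a second stylistic marker='absent': P(author P) = 0.9·0.7447 / (0.9·0.7447 + 0.5·0.2553) ≈ 0.8400
After a stylometric feature='present': P(author P) = 0.5·0.8400 / (0.5·0.8400 + 0.2·0.1600) ≈ 0.9292

0.929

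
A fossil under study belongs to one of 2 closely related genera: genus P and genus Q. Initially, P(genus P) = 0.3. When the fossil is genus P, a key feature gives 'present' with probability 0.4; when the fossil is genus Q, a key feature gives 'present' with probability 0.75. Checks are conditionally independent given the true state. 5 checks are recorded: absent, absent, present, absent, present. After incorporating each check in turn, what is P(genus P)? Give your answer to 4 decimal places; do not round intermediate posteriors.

After 'absent': P(genus P) = 0.6·0.3000 / (0.6·0.3000 + 0.25·0.7000) ≈ 0.5070
After 'absent': P(genus P) = 0.6·0.5070 / (0.6·0.5070 + 0.25·0.4930) ≈ 0.7117
After 'present': P(genus P) = 0.4·0.7117 / (0.4·0.7117 + 0.75·0.2883) ≈ 0.5683
After 'absent': P(genus P) = 0.6·0.5683 / (0.6·0.5683 + 0.25·0.4317) ≈ 0.7596
After 'present': P(genus P) = 0.4·0.7596 / (0.4·0.7596 + 0.75·0.2404) ≈ 0.6276

0.6276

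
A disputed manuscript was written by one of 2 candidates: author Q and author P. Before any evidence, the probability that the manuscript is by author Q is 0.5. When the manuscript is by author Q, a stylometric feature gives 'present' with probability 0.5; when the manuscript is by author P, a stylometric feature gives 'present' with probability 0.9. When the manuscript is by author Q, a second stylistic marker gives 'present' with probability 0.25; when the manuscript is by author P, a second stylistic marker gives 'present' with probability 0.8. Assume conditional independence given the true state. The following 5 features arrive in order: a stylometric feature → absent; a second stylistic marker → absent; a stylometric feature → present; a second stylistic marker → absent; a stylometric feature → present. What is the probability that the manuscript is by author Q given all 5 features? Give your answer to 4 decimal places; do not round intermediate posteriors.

After a stylometric feature='absent': P(author Q) = 0.5·0.5000 / (0.5·0.5000 + 0.1·0.5000) ≈ 0.8333
After a second stylistic marker='absent': P(author Q) = 0.75·0.8333 / (0.75·0.8333 + 0.2·0.1667) ≈ 0.9494
After a stylometric feature='present': P(author Q) = 0.5·0.9494 / (0.5·0.9494 + 0.9·0.0506) ≈ 0.9124
After a second stylistic marker='absent': P(author Q) = 0.75·0.9124 / (0.75·0.9124 + 0.2·0.0876) ≈ 0.9750
After a stylometric feature='present': P(author Q) = 0.5·0.9750 / (0.5·0.9750 + 0.9·0.0250) ≈ 0.9559

0.9559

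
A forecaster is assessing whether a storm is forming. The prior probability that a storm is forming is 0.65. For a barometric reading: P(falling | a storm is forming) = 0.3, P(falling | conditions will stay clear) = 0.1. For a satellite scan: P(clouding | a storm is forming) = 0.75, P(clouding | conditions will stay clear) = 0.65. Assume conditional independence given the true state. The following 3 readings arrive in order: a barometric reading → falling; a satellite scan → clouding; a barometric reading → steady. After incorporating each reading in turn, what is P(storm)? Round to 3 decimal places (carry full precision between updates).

After a barometric reading='falling': P(storm) = 0.3·0.6500 / (0.3·0.6500 + 0.1·0.3500) ≈ 0.8478
After a satellite scan='clouding': P(storm) = 0.75·0.8478 / (0.75·0.8478 + 0.65·0.1522) ≈ 0.8654
After a barometric reading='steady': P(storm) = 0.7·0.8654 / (0.7·0.8654 + 0.9·0.1346) ≈ 0.8333

0.833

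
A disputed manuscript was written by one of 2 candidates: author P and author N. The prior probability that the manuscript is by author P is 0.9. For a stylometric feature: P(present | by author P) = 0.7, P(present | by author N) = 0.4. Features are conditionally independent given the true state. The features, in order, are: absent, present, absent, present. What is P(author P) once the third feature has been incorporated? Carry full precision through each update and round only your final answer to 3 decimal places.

0.797

Apply Bayes' rule sequentially, carrying P(author P) forward.
After 'absent': P(author P) = 0.3·0.9000 / (0.3·0.9000 + 0.6·0.1000) ≈ 0.8182
After 'present': P(author P) = 0.7·0.8182 / (0.7·0.8182 + 0.4·0.1818) ≈ 0.8873
After 'absent': P(author P) = 0.3·0.8873 / (0.3·0.8873 + 0.6·0.1127) ≈ 0.7975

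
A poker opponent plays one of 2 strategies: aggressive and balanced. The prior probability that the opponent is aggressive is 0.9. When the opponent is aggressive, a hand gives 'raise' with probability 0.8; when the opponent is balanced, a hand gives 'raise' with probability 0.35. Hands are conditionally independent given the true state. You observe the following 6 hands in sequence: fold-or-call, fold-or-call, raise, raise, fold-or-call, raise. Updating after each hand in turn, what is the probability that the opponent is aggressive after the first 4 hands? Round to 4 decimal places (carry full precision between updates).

0.8166

After 'fold-or-call': P(aggressive) = 0.2·0.9000 / (0.2·0.9000 + 0.65·0.1000) ≈ 0.7347
After 'fold-or-call': P(aggressive) = 0.2·0.7347 / (0.2·0.7347 + 0.65·0.2653) ≈ 0.4601
After 'raise': P(aggressive) = 0.8·0.4601 / (0.8·0.4601 + 0.35·0.5399) ≈ 0.6607
After 'raise': P(aggressive) = 0.8·0.6607 / (0.8·0.6607 + 0.35·0.3393) ≈ 0.8166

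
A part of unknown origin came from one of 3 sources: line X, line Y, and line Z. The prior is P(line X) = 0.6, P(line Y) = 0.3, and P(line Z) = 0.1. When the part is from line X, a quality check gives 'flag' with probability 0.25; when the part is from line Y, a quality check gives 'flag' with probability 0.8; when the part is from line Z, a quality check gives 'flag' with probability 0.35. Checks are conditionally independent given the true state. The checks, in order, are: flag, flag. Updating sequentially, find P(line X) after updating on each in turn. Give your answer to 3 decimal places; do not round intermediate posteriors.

After 'flag': normaliser = 0.25·0.6000 + 0.8·0.3000 + 0.35·0.1000; P(line X) ≈ 0.3529, P(line Y) ≈ 0.5647, P(line Z) ≈ 0.0824
After 'flag': normaliser = 0.25·0.3529 + 0.8·0.5647 + 0.35·0.0824; P(line X) ≈ 0.1551, P(line Y) ≈ 0.7942, P(line Z) ≈ 0.0507

0.155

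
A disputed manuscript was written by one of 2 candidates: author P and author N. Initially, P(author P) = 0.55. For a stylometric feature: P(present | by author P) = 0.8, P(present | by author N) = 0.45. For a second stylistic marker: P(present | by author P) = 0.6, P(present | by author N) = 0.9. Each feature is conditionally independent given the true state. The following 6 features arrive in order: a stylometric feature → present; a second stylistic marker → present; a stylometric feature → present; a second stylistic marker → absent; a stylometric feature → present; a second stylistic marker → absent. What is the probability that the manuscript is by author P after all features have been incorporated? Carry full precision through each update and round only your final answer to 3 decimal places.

0.987

Each posterior becomes the prior for the next update.
After a stylometric feature='present': P(author P) = 0.8·0.5500 / (0.8·0.5500 + 0.45·0.4500) ≈ 0.6848
After a second stylistic marker='present': P(author P) = 0.6·0.6848 / (0.6·0.6848 + 0.9·0.3152) ≈ 0.5916
After a stylometric feature='present': P(author P) = 0.8·0.5916 / (0.8·0.5916 + 0.45·0.4084) ≈ 0.7203
After a second stylistic marker='absent': P(author P) = 0.4·0.7203 / (0.4·0.7203 + 0.1·0.2797) ≈ 0.9115
After a stylometric feature='present': P(author P) = 0.8·0.9115 / (0.8·0.9115 + 0.45·0.0885) ≈ 0.9482
After a second stylistic marker='absent': P(author P) = 0.4·0.9482 / (0.4·0.9482 + 0.1·0.0518) ≈ 0.9865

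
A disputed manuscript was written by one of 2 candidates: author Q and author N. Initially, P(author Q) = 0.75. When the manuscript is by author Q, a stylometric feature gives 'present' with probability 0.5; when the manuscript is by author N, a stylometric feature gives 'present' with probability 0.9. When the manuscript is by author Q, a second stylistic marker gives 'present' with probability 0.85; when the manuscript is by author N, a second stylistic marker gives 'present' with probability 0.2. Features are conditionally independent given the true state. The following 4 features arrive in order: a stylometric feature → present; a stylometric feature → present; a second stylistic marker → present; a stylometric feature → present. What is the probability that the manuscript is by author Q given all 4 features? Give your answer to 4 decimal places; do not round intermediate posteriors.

0.6861

After a stylometric feature='present': P(author Q) = 0.5·0.7500 / (0.5·0.7500 + 0.9·0.2500) ≈ 0.6250
After a stylometric feature='present': P(author Q) = 0.5·0.6250 / (0.5·0.6250 + 0.9·0.3750) ≈ 0.4808
After a second stylistic marker='present': P(author Q) = 0.85·0.4808 / (0.85·0.4808 + 0.2·0.5192) ≈ 0.7974
After a stylometric feature='present': P(author Q) = 0.5·0.7974 / (0.5·0.7974 + 0.9·0.2026) ≈ 0.6861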